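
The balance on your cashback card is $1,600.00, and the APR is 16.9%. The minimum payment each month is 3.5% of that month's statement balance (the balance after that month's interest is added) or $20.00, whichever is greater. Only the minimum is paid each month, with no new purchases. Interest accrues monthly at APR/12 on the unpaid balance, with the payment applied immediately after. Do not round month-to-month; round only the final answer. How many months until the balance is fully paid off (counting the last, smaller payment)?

85 months

Monthly rate r = 16.9%/12 = 1.40833% = 0.0140833.
While 3.5% of the post-interest balance exceeds $20.00, each month B ← (B·(1+r))·(1 − 0.035), i.e. B shrinks by the factor (1+r)·0.965 = 0.97859.
This holds for months 1–49. Entering month 50 the balance is $554.07; 3.5% of the post-interest balance is now below $20.00, so the flat $20.00 minimum applies from here.
From month 50 a fixed $20.00 at rate r clears $554.07 in 36 more payments. Total: 49 + 36 = 85 months.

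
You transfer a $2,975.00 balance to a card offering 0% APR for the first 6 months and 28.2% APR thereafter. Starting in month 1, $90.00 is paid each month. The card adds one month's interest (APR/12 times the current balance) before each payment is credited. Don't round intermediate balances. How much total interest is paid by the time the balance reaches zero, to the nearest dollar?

$1,479

Promo months 1–6 at r₀ = 0%/12 = 0; months 7+ at r₁ = 28.2%/12 = 0.0235.
After month 6 (no interest yet): B = $2,975.00 − 6·$90.00 = $2,435.00.
Then at r₁ with $90.00/mo: n₂ = −ln(1 − r₁·B/P)/ln(1+r₁) ≈ 43.48 → 44 more payments.
Total paid = 49·$90.00 + $43.88 = $4,453.88; interest = $4,453.88 − $2,975.00 = $1,478.88.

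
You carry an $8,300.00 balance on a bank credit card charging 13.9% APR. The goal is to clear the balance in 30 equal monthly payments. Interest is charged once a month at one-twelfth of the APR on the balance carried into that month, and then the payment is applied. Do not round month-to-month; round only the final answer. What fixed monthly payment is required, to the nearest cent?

$329.10

Monthly rate r = 13.9%/12 = 1.15833% = 0.0115833.
Level-payment amortization: P = B₀·r / (1 − (1+r)^(−n)) = 8300.00·0.0115833 / (1 − 1.01158^(−30)).
Denominator 1 − (1+r)^(−30) = 0.292135653.
P = 96.1417 / 0.292135653 ≈ 329.10.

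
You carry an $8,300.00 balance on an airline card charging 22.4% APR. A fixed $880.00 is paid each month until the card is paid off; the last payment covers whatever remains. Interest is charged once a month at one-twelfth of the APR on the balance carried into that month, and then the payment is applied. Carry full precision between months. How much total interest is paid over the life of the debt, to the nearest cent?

$916.58

Monthly rate r = 22.4%/12 = 1.86667% = 0.0186667.
Payoff takes n = ⌈−ln(1 − rB₀/P)/ln(1+r)⌉ = ⌈10.471⌉ = 11 payments; the last is $416.58.
Total paid = 10·$880.00 + $416.58 = $9,216.58.
Total interest = total paid − principal = $9,216.58 − $8,300.00 = $916.58.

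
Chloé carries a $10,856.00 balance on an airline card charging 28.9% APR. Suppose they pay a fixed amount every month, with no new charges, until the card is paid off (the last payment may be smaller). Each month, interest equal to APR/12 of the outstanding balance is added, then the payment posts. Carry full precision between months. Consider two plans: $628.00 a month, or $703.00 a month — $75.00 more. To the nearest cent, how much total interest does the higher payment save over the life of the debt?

$469.35

Monthly rate r = 28.9%/12 = 2.40833% = 0.0240833.
At $628.00/mo: n = ⌈−ln(1 − rB₀/P)/ln(1+r)⌉ = 23 payments (last $393.57); total interest = total paid − $10,856.00 = $3,353.57.
At $703.00/mo: 20 payments (last $383.22); total interest $2,884.22.
Interest saved = $3,353.57 − $2,884.22 = $469.35.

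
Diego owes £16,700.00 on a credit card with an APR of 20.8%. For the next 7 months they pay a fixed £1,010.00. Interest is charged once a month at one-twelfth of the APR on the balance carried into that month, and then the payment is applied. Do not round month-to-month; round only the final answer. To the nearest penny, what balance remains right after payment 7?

Monthly rate r = 20.8%/12 = 1.73333% = 0.0173333.
Each month: B ← B·(1+r) − £1,010.00.
Month 1: interest £289.47; balance after payment £15,979.47.
Month 2: interest £276.98; balance after payment £15,246.44.
Month 3: interest £264.27; balance after payment £14,500.72.
Month 4: interest £251.35; balance after payment £13,742.06.
Month 5: interest £238.20; balance after payment £12,970.26.
Month 6: interest £224.82; balance after payment £12,185.08.
Month 7: interest £211.21; balance after payment £11,386.28.

£11,386.28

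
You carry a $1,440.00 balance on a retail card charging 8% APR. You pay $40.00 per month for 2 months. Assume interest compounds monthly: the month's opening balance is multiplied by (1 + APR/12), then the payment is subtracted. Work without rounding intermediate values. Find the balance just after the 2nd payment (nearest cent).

$1,379.00

Monthly rate r = 8%/12 = 0.666667% = 0.00666667.
Each month: B ← B·(1+r) − $40.00.
Month 1: interest $9.60; balance after payment $1,409.60.
Month 2: interest $9.40; balance after payment $1,379.00.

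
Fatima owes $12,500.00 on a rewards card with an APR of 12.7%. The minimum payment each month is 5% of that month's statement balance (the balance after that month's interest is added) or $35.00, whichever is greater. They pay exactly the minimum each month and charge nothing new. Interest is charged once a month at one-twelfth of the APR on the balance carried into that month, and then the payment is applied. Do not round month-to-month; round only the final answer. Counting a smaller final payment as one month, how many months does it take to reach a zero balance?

Monthly rate r = 12.7%/12 = 1.05833% = 0.0105833.
While 5% of the post-interest balance exceeds $35.00, each month B ← (B·(1+r))·(1 − 0.05), i.e. B shrinks by the factor (1+r)·0.95 = 0.96005.
This holds for months 1–71. Entering month 72 the balance is $691.68; 5% of the post-interest balance is now below $35.00, so the flat $35.00 minimum applies from here.
From month 72 a fixed $35.00 at rate r clears $691.68 in 23 more payments. Total: 71 + 23 = 94 months.

94 months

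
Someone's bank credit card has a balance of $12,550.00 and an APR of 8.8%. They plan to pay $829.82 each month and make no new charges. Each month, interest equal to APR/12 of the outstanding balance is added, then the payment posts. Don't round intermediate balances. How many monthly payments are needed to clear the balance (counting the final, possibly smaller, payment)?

Monthly rate r = 8.8%/12 = 0.733333% = 0.00733333.
Recurrence: B ← B·(1+r) − $829.82.
Month 1: interest $92.03; balance after payment $11,812.21.
Month 2: interest $86.62; balance after payment $11,069.02.
Closed form: n = −ln(1 − rB₀/P)/ln(1+r) = −ln(0.88909)/ln(1.00733) ≈ 16.089, so the balance reaches zero during payment 17.

17 payments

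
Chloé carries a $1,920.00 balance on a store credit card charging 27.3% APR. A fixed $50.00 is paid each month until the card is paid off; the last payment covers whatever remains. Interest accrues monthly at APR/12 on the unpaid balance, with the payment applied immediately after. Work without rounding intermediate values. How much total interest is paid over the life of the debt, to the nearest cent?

Monthly rate r = 27.3%/12 = 2.275% = 0.02275.
Payoff takes n = ⌈−ln(1 − rB₀/P)/ln(1+r)⌉ = ⌈91.945⌉ = 92 payments; the last is $47.27.
Total paid = 91·$50.00 + $47.27 = $4,597.27.
Total interest = total paid − principal = $4,597.27 − $1,920.00 = $2,677.27.

$2,677.27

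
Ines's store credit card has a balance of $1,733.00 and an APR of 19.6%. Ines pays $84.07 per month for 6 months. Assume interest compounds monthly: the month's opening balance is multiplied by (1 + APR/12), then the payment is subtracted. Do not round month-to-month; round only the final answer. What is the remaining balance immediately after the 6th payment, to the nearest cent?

Monthly rate r = 19.6%/12 = 1.63333% = 0.0163333.
Each month: B ← B·(1+r) − $84.07.
Month 1: interest $28.31; balance after payment $1,677.24.
Month 2: interest $27.39; balance after payment $1,620.56.
Month 3: interest $26.47; balance after payment $1,562.96.
Month 4: interest $25.53; balance after payment $1,504.42.
Month 5: interest $24.57; balance after payment $1,444.92.
Month 6: interest $23.60; balance after payment $1,384.45.

$1,384.45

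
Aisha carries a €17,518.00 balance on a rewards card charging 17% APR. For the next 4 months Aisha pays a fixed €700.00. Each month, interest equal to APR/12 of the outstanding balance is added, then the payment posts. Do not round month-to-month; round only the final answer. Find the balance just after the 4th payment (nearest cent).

Monthly rate r = 17%/12 = 1.41667% = 0.0141667.
Each month: B ← B·(1+r) − €700.00.
Month 1: interest €248.17; balance after payment €17,066.17.
Month 2: interest €241.77; balance after payment €16,607.94.
Month 3: interest €235.28; balance after payment €16,143.22.
Month 4: interest €228.70; balance after payment €15,671.92.

€15,671.92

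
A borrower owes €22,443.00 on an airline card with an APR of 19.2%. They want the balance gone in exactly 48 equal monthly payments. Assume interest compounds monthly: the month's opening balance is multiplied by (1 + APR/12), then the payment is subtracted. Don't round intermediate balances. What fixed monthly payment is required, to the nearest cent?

Monthly rate r = 19.2%/12 = 1.6% = 0.016.
Level-payment amortization: P = B₀·r / (1 − (1+r)^(−n)) = 22443.00·0.016 / (1 − 1.016^(−48)).
Denominator 1 − (1+r)^(−48) = 0.533230986.
P = 359.088 / 0.533230986 ≈ 673.42.

€673.42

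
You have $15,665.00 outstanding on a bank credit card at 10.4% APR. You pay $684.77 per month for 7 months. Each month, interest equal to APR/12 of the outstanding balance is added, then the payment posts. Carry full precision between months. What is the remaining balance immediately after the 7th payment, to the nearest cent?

$11,720.58

Monthly rate r = 10.4%/12 = 0.866667% = 0.00866667.
Each month: B ← B·(1+r) − $684.77.
Month 1: interest $135.76; balance after payment $15,115.99.
Month 2: interest $131.01; balance after payment $14,562.23.
Month 3: interest $126.21; balance after payment $14,003.66.
Month 4: interest $121.37; balance after payment $13,440.26.
Month 5: interest $116.48; balance after payment $12,871.97.
Month 6: interest $111.56; balance after payment $12,298.76.
Month 7: interest $106.59; balance after payment $11,720.58.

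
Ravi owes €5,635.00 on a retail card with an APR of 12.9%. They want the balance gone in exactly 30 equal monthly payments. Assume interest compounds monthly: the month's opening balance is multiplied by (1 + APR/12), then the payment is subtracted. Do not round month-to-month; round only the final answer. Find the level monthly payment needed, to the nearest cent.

€220.75

Monthly rate r = 12.9%/12 = 1.075% = 0.01075.
Level-payment amortization: P = B₀·r / (1 − (1+r)^(−n)) = 5635.00·0.01075 / (1 − 1.01075^(−30)).
Denominator 1 − (1+r)^(−30) = 0.27441633.
P = 60.5763 / 0.27441633 ≈ 220.75.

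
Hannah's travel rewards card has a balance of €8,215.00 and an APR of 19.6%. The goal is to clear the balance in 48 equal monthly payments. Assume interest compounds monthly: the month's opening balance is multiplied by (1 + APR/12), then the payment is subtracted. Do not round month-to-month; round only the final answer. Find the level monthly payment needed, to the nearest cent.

Monthly rate r = 19.6%/12 = 1.63333% = 0.0163333.
Level-payment amortization: P = B₀·r / (1 − (1+r)^(−n)) = 8215.00·0.0163333 / (1 − 1.01633^(−48)).
Denominator 1 − (1+r)^(−48) = 0.540522915.
P = 134.178 / 0.540522915 ≈ 248.24.

€248.24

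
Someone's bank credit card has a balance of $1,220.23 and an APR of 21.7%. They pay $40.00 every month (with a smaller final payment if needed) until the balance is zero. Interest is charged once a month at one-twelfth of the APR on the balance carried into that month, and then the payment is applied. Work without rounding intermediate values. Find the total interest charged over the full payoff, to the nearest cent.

$570.22

Monthly rate r = 21.7%/12 = 1.80833% = 0.0180833.
Payoff takes n = ⌈−ln(1 − rB₀/P)/ln(1+r)⌉ = ⌈44.760⌉ = 45 payments; the last is $30.45.
Total paid = 44·$40.00 + $30.45 = $1,790.45.
Total interest = total paid − principal = $1,790.45 − $1,220.23 = $570.22.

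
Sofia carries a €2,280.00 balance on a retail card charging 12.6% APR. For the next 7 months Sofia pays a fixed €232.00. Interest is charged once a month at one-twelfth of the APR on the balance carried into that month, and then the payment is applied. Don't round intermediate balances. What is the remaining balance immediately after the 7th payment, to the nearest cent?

€776.89

Monthly rate r = 12.6%/12 = 1.05% = 0.0105.
Each month: B ← B·(1+r) − €232.00.
Month 1: interest €23.94; balance after payment €2,071.94.
Month 2: interest €21.76; balance after payment €1,861.70.
Month 3: interest €19.55; balance after payment €1,649.24.
Month 4: interest €17.32; balance after payment €1,434.56.
Month 5: interest €15.06; balance after payment €1,217.62.
Month 6: interest €12.79; balance after payment €998.41.
Month 7: interest €10.48; balance after payment €776.89.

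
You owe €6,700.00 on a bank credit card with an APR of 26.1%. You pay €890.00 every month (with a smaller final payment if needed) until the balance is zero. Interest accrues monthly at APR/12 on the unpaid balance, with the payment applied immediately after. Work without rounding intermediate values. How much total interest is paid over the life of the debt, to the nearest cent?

Monthly rate r = 26.1%/12 = 2.175% = 0.02175.
Payoff takes n = ⌈−ln(1 − rB₀/P)/ln(1+r)⌉ = ⌈8.310⌉ = 9 payments; the last is €278.20.
Total paid = 8·€890.00 + €278.20 = €7,398.20.
Total interest = total paid − principal = €7,398.20 − €6,700.00 = €698.20.

€698.20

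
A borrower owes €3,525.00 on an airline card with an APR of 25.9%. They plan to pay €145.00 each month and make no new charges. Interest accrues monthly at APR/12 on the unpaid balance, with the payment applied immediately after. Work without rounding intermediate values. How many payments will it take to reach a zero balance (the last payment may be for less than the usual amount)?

35 payments

Monthly rate r = 25.9%/12 = 2.15833% = 0.0215833.
Recurrence: B ← B·(1+r) − €145.00.
Month 1: interest €76.08; balance after payment €3,456.08.
Month 2: interest €74.59; balance after payment €3,385.68.
Closed form: n = −ln(1 − rB₀/P)/ln(1+r) = −ln(0.4753)/ln(1.02158) ≈ 34.833, so the balance reaches zero during payment 35.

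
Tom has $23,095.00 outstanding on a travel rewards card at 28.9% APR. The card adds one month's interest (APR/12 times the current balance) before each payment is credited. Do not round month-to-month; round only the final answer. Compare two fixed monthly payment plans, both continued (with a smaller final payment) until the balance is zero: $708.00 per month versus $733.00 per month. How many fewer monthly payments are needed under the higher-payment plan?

Monthly rate r = 28.9%/12 = 2.40833% = 0.0240833.
At $708.00/mo: n = ⌈−ln(1 − rB₀/P)/ln(1+r)⌉ = 65 payments (last $502.87); total interest = total paid − $23,095.00 = $22,719.87.
At $733.00/mo: 60 payments (last $558.35); total interest $20,710.35.
Payments saved = 65 − 60 = 5.

5 fewer payments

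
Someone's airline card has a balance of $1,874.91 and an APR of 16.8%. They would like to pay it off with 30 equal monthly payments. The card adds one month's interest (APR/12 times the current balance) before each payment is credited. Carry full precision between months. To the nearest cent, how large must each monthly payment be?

Monthly rate r = 16.8%/12 = 1.4% = 0.014.
Level-payment amortization: P = B₀·r / (1 − (1+r)^(−n)) = 1874.91·0.014 / (1 − 1.014^(−30)).
Denominator 1 − (1+r)^(−30) = 0.341036515.
P = 26.2487 / 0.341036515 ≈ 76.97.

$76.97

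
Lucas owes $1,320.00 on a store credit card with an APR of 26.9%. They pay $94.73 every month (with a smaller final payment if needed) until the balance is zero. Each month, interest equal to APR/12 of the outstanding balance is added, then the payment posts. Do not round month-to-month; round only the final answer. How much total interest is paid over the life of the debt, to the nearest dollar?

Monthly rate r = 26.9%/12 = 2.24167% = 0.0224167.
Payoff takes n = ⌈−ln(1 − rB₀/P)/ln(1+r)⌉ = ⌈16.893⌉ = 17 payments; the last is $84.65.
Total paid = 16·$94.73 + $84.65 = $1,600.33.
Total interest = total paid − principal = $1,600.33 − $1,320.00 = $280.33.

$280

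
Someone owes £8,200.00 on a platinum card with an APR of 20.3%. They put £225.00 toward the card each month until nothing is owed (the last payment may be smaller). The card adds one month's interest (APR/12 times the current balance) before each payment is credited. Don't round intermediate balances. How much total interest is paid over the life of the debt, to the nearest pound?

Monthly rate r = 20.3%/12 = 1.69167% = 0.0169167.
Payoff takes n = ⌈−ln(1 − rB₀/P)/ln(1+r)⌉ = ⌈57.136⌉ = 58 payments; the last is £30.79.
Total paid = 57·£225.00 + £30.79 = £12,855.79.
Total interest = total paid − principal = £12,855.79 − £8,200.00 = £4,655.79.

£4,656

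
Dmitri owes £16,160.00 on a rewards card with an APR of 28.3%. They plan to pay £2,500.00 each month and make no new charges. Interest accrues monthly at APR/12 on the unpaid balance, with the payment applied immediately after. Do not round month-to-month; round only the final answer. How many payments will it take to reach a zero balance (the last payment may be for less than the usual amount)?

8 months

Monthly rate r = 28.3%/12 = 2.35833% = 0.0235833.
Recurrence: B ← B·(1+r) − £2,500.00.
Month 1: interest £381.11; balance after payment £14,041.11.
Month 2: interest £331.14; balance after payment £11,872.24.
Closed form: n = −ln(1 − rB₀/P)/ln(1+r) = −ln(0.84756)/ln(1.02358) ≈ 7.096, so the balance reaches zero during payment 8.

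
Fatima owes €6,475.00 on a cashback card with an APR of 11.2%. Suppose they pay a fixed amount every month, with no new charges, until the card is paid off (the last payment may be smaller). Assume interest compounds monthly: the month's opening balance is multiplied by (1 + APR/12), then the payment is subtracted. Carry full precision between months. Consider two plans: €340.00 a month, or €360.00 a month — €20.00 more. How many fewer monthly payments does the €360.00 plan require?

Monthly rate r = 11.2%/12 = 0.933333% = 0.00933333.
At €340.00/mo: n = ⌈−ln(1 − rB₀/P)/ln(1+r)⌉ = 22 payments (last €22.56); total interest = total paid − €6,475.00 = €687.56.
At €360.00/mo: 20 payments (last €281.47); total interest €646.47.
Payments saved = 22 − 20 = 2.

2 fewer payments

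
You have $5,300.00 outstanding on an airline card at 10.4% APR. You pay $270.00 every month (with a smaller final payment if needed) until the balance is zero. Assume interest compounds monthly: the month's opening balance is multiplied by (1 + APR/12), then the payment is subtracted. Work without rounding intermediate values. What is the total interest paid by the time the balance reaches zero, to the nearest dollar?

Monthly rate r = 10.4%/12 = 0.866667% = 0.00866667.
Payoff takes n = ⌈−ln(1 − rB₀/P)/ln(1+r)⌉ = ⌈21.610⌉ = 22 payments; the last is $164.93.
Total paid = 21·$270.00 + $164.93 = $5,834.93.
Total interest = total paid − principal = $5,834.93 − $5,300.00 = $534.93.

$535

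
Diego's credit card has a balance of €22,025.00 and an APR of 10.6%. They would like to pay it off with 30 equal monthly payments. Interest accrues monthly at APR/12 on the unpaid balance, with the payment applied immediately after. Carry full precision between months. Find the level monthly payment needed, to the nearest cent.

€838.95

Monthly rate r = 10.6%/12 = 0.883333% = 0.00883333.
Level-payment amortization: P = B₀·r / (1 − (1+r)^(−n)) = 22025.00·0.00883333 / (1 − 1.00883^(−30)).
Denominator 1 − (1+r)^(−30) = 0.231900833.
P = 194.554 / 0.231900833 ≈ 838.95.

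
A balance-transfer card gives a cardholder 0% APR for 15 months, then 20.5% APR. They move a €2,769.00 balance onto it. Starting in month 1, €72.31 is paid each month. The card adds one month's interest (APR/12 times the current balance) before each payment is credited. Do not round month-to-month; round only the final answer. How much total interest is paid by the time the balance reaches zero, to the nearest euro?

€482

Promo months 1–15 at r₀ = 0%/12 = 0; months 16+ at r₁ = 20.5%/12 = 0.0170833.
After month 15 (no interest yet): B = €2,769.00 − 15·€72.31 = €1,684.35.
Then at r₁ with €72.31/mo: n₂ = −ln(1 − r₁·B/P)/ln(1+r₁) ≈ 29.95 → 30 more payments.
Total paid = 44·€72.31 + €68.96 = €3,250.60; interest = €3,250.60 − €2,769.00 = €481.60.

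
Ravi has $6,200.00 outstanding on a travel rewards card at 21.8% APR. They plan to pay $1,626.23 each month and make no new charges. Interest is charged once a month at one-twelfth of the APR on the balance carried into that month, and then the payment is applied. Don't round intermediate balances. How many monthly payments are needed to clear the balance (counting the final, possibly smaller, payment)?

4 payments

Monthly rate r = 21.8%/12 = 1.81667% = 0.0181667.
Recurrence: B ← B·(1+r) − $1,626.23.
Month 1: interest $112.63; balance after payment $4,686.40.
Month 2: interest $85.14; balance after payment $3,145.31.
Month 3: interest $57.14; balance after payment $1,576.22.
Month 4: interest $28.63; balance after payment $0.00.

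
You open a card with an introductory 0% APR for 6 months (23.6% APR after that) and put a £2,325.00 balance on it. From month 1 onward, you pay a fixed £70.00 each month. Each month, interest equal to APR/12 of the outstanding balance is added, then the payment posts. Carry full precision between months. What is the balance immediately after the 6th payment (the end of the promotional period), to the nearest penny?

Promo months 1–6 at r₀ = 0%/12 = 0; months 7+ at r₁ = 23.6%/12 = 0.0196667.
After month 6 (no interest yet): B = £2,325.00 − 6·£70.00 = £1,905.00.

£1,905.00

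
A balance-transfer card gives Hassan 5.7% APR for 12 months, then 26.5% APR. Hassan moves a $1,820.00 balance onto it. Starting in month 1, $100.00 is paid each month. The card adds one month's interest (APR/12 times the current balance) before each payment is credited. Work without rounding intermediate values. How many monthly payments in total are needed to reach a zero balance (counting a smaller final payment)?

20 payments

Promo months 1–12 at r₀ = 5.7%/12 = 0.00475; months 13+ at r₁ = 26.5%/12 = 0.0220833.
After month 12: iterate B ← B·(1+r₀) − $100.00 for 12 months → $694.64.
Then at r₁ with $100.00/mo: n₂ = −ln(1 − r₁·B/P)/ln(1+r₁) ≈ 7.62 → 8 more payments.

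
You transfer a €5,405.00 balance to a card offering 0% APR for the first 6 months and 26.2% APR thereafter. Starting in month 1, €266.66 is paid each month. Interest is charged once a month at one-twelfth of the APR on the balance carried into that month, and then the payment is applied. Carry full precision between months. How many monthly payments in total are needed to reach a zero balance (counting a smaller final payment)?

Promo months 1–6 at r₀ = 0%/12 = 0; months 7+ at r₁ = 26.2%/12 = 0.0218333.
After month 6 (no interest yet): B = €5,405.00 − 6·€266.66 = €3,805.04.
Then at r₁ with €266.66/mo: n₂ = −ln(1 − r₁·B/P)/ln(1+r₁) ≈ 17.28 → 18 more payments.

24 payments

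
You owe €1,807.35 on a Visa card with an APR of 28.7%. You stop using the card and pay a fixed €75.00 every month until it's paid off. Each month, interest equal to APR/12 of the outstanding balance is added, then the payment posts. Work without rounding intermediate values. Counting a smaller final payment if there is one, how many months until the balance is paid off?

37 payments

Monthly rate r = 28.7%/12 = 2.39167% = 0.0239167.
Recurrence: B ← B·(1+r) − €75.00.
Month 1: interest €43.23; balance after payment €1,775.58.
Month 2: interest €42.47; balance after payment €1,743.04.
Closed form: n = −ln(1 − rB₀/P)/ln(1+r) = −ln(0.42366)/ln(1.02392) ≈ 36.337, so the balance reaches zero during payment 37.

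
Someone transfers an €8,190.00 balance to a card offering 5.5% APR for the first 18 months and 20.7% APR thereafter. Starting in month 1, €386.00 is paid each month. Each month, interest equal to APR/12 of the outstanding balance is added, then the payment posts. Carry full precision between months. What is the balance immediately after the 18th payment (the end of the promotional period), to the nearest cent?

Promo months 1–18 at r₀ = 5.5%/12 = 0.00458333; months 19+ at r₁ = 20.7%/12 = 0.01725.
After month 18: iterate B ← B·(1+r₀) − €386.00 for 18 months → €1,667.24.

€1,667.24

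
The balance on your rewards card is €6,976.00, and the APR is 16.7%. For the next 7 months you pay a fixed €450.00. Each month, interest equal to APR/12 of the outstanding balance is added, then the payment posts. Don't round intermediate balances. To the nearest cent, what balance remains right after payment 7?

€4,400.01

Monthly rate r = 16.7%/12 = 1.39167% = 0.0139167.
Each month: B ← B·(1+r) − €450.00.
Month 1: interest €97.08; balance after payment €6,623.08.
Month 2: interest €92.17; balance after payment €6,265.25.
Month 3: interest €87.19; balance after payment €5,902.45.
Month 4: interest €82.14; balance after payment €5,534.59.
Month 5: interest €77.02; balance after payment €5,161.61.
Month 6: interest €71.83; balance after payment €4,783.44.
Month 7: interest €66.57; balance after payment €4,400.01.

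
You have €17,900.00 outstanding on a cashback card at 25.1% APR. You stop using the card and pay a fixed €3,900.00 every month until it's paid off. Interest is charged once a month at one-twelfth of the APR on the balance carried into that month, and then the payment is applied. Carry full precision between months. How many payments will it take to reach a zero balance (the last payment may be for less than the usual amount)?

Monthly rate r = 25.1%/12 = 2.09167% = 0.0209167.
Recurrence: B ← B·(1+r) − €3,900.00.
Month 1: interest €374.41; balance after payment €14,374.41.
Month 2: interest €300.66; balance after payment €10,775.07.
Month 3: interest €225.38; balance after payment €7,100.45.
Month 4: interest €148.52; balance after payment €3,348.97.
Month 5: interest €70.05; balance after payment €0.00.

5 months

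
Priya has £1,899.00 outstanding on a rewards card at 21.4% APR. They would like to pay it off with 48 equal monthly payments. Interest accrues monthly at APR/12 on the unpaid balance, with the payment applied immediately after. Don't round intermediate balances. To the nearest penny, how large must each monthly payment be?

£59.21

Monthly rate r = 21.4%/12 = 1.78333% = 0.0178333.
Level-payment amortization: P = B₀·r / (1 − (1+r)^(−n)) = 1899.00·0.0178333 / (1 − 1.01783^(−48)).
Denominator 1 − (1+r)^(−48) = 0.571925007.
P = 33.8655 / 0.571925007 ≈ 59.21.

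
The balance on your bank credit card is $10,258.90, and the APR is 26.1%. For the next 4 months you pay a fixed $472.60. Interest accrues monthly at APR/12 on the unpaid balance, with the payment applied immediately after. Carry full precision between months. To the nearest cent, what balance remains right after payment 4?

Monthly rate r = 26.1%/12 = 2.175% = 0.02175.
Each month: B ← B·(1+r) − $472.60.
Month 1: interest $223.13; balance after payment $10,009.43.
Month 2: interest $217.71; balance after payment $9,754.54.
Month 3: interest $212.16; balance after payment $9,494.10.
Month 4: interest $206.50; balance after payment $9,227.99.

$9,227.99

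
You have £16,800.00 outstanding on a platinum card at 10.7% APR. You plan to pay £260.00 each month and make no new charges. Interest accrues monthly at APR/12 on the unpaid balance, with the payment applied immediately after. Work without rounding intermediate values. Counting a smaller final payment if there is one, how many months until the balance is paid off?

Monthly rate r = 10.7%/12 = 0.891667% = 0.00891667.
Recurrence: B ← B·(1+r) − £260.00.
Month 1: interest £149.80; balance after payment £16,689.80.
Month 2: interest £148.82; balance after payment £16,578.62.
Closed form: n = −ln(1 − rB₀/P)/ln(1+r) = −ln(0.42385)/ln(1.00892) ≈ 96.696, so the balance reaches zero during payment 97.

97 months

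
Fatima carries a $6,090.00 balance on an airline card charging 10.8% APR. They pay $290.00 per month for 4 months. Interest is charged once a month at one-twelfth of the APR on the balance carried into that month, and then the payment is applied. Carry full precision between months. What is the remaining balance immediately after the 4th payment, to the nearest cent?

Monthly rate r = 10.8%/12 = 0.9% = 0.009.
Each month: B ← B·(1+r) − $290.00.
Month 1: interest $54.81; balance after payment $5,854.81.
Month 2: interest $52.69; balance after payment $5,617.50.
Month 3: interest $50.56; balance after payment $5,378.06.
Month 4: interest $48.40; balance after payment $5,136.46.

$5,136.46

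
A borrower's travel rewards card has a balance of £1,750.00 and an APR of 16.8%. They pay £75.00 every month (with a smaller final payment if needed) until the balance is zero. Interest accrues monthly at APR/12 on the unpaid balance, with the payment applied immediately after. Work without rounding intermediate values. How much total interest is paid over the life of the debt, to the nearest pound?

£384

Monthly rate r = 16.8%/12 = 1.4% = 0.014.
Payoff takes n = ⌈−ln(1 − rB₀/P)/ln(1+r)⌉ = ⌈28.448⌉ = 29 payments; the last is £33.76.
Total paid = 28·£75.00 + £33.76 = £2,133.76.
Total interest = total paid − principal = £2,133.76 − £1,750.00 = £383.76.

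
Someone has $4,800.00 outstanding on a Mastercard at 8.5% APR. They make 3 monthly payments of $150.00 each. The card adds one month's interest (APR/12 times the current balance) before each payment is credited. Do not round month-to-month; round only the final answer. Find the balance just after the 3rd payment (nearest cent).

$4,449.53

Monthly rate r = 8.5%/12 = 0.708333% = 0.00708333.
Each month: B ← B·(1+r) − $150.00.
Month 1: interest $34.00; balance after payment $4,684.00.
Month 2: interest $33.18; balance after payment $4,567.18.
Month 3: interest $32.35; balance after payment $4,449.53.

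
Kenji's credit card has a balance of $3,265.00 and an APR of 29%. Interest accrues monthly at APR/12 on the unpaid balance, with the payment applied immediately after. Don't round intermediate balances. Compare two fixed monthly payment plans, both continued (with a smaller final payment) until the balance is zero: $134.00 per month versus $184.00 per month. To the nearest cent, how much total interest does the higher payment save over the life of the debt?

$671.57

Monthly rate r = 29%/12 = 2.41667% = 0.0241667.
At $134.00/mo: n = ⌈−ln(1 − rB₀/P)/ln(1+r)⌉ = 38 payments (last $29.64); total interest = total paid − $3,265.00 = $1,722.64.
At $184.00/mo: 24 payments (last $84.07); total interest $1,051.07.
Interest saved = $1,722.64 − $1,051.07 = $671.57.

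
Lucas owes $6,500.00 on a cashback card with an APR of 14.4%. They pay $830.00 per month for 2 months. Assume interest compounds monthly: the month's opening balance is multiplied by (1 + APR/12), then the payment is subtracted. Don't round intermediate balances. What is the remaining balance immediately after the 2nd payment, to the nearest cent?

Monthly rate r = 14.4%/12 = 1.2% = 0.012.
Each month: B ← B·(1+r) − $830.00.
Month 1: interest $78.00; balance after payment $5,748.00.
Month 2: interest $68.98; balance after payment $4,986.98.

$4,986.98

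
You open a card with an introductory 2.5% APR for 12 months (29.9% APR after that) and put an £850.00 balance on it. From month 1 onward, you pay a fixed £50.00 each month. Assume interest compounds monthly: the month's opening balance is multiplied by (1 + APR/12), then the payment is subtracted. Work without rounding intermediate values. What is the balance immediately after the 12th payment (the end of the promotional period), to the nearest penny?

Promo months 1–12 at r₀ = 2.5%/12 = 0.00208333; months 13+ at r₁ = 29.9%/12 = 0.0249167.
After month 12: iterate B ← B·(1+r₀) − £50.00 for 12 months → £264.57.

£264.57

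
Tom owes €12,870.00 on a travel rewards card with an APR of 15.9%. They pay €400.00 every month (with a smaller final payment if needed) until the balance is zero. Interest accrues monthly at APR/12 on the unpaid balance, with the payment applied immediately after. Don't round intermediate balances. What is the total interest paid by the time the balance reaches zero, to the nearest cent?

€4,016.62

Monthly rate r = 15.9%/12 = 1.325% = 0.01325.
Payoff takes n = ⌈−ln(1 − rB₀/P)/ln(1+r)⌉ = ⌈42.215⌉ = 43 payments; the last is €86.62.
Total paid = 42·€400.00 + €86.62 = €16,886.62.
Total interest = total paid − principal = €16,886.62 − €12,870.00 = €4,016.62.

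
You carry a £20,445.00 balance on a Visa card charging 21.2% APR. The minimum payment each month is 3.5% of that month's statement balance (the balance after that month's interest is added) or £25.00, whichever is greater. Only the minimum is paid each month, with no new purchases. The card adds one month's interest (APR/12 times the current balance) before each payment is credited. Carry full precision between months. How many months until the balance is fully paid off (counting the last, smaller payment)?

Monthly rate r = 21.2%/12 = 1.76667% = 0.0176667.
While 3.5% of the post-interest balance exceeds £25.00, each month B ← (B·(1+r))·(1 − 0.035), i.e. B shrinks by the factor (1+r)·0.965 = 0.98205.
This holds for months 1–187. Entering month 188 the balance is £690.93; 3.5% of the post-interest balance is now below £25.00, so the flat £25.00 minimum applies from here.
From month 188 a fixed £25.00 at rate r clears £690.93 in 39 more payments. Total: 187 + 39 = 226 months.

226 months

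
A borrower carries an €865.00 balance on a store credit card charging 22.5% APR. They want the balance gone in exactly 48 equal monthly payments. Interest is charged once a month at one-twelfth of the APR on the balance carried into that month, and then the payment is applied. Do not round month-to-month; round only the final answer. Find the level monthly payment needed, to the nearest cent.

€27.49

Monthly rate r = 22.5%/12 = 1.875% = 0.01875.
Level-payment amortization: P = B₀·r / (1 − (1+r)^(−n)) = 865.00·0.01875 / (1 − 1.01875^(−48)).
Denominator 1 − (1+r)^(−48) = 0.590028038.
P = 16.2188 / 0.590028038 ≈ 27.49.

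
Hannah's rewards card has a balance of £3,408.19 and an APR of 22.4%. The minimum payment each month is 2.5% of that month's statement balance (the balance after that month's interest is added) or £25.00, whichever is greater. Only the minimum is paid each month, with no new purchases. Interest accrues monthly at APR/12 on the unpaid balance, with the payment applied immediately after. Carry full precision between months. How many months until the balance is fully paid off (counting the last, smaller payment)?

Monthly rate r = 22.4%/12 = 1.86667% = 0.0186667.
While 2.5% of the post-interest balance exceeds £25.00, each month B ← (B·(1+r))·(1 − 0.025), i.e. B shrinks by the factor (1+r)·0.975 = 0.9932.
This holds for months 1–183. Entering month 184 the balance is £977.78; 2.5% of the post-interest balance is now below £25.00, so the flat £25.00 minimum applies from here.
From month 184 a fixed £25.00 at rate r clears £977.78 in 71 more payments. Total: 183 + 71 = 254 months.

254 months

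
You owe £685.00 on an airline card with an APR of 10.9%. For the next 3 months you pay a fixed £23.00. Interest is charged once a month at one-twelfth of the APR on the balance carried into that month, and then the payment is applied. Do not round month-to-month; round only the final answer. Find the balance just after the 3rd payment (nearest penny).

Monthly rate r = 10.9%/12 = 0.908333% = 0.00908333.
Each month: B ← B·(1+r) − £23.00.
Month 1: interest £6.22; balance after payment £668.22.
Month 2: interest £6.07; balance after payment £651.29.
Month 3: interest £5.92; balance after payment £634.21.

£634.21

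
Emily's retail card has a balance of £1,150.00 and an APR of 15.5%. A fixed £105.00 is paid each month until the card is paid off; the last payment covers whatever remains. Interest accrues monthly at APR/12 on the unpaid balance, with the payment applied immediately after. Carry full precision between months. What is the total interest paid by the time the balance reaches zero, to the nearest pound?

£98

Monthly rate r = 15.5%/12 = 1.29167% = 0.0129167.
Payoff takes n = ⌈−ln(1 − rB₀/P)/ln(1+r)⌉ = ⌈11.885⌉ = 12 payments; the last is £92.99.
Total paid = 11·£105.00 + £92.99 = £1,247.99.
Total interest = total paid − principal = £1,247.99 − £1,150.00 = £97.99.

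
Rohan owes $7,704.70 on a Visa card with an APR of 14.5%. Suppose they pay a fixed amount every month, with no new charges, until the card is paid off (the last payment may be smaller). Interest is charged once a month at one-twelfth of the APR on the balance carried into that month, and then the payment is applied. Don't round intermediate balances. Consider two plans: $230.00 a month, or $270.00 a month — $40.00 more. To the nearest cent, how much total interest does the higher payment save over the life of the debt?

$429.92

Monthly rate r = 14.5%/12 = 1.20833% = 0.0120833.
At $230.00/mo: n = ⌈−ln(1 − rB₀/P)/ln(1+r)⌉ = 44 payments (last $45.18); total interest = total paid − $7,704.70 = $2,230.48.
At $270.00/mo: 36 payments (last $55.26); total interest $1,800.56.
Interest saved = $2,230.48 − $1,800.56 = $429.92.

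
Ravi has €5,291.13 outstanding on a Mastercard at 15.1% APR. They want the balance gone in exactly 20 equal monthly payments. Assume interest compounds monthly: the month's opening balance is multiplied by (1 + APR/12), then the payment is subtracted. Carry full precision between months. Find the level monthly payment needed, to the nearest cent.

Monthly rate r = 15.1%/12 = 1.25833% = 0.0125833.
Level-payment amortization: P = B₀·r / (1 − (1+r)^(−n)) = 5291.13·0.0125833 / (1 − 1.01258^(−20)).
Denominator 1 − (1+r)^(−20) = 0.221274307.
P = 66.5801 / 0.221274307 ≈ 300.89.

€300.89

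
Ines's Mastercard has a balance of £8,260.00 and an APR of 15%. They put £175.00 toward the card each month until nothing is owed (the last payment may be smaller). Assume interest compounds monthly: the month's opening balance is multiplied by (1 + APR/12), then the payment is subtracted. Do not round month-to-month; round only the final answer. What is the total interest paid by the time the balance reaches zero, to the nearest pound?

Monthly rate r = 15%/12 = 1.25% = 0.0125.
Payoff takes n = ⌈−ln(1 − rB₀/P)/ln(1+r)⌉ = ⌈71.773⌉ = 72 payments; the last is £135.42.
Total paid = 71·£175.00 + £135.42 = £12,560.42.
Total interest = total paid − principal = £12,560.42 − £8,260.00 = £4,300.42.

£4,300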